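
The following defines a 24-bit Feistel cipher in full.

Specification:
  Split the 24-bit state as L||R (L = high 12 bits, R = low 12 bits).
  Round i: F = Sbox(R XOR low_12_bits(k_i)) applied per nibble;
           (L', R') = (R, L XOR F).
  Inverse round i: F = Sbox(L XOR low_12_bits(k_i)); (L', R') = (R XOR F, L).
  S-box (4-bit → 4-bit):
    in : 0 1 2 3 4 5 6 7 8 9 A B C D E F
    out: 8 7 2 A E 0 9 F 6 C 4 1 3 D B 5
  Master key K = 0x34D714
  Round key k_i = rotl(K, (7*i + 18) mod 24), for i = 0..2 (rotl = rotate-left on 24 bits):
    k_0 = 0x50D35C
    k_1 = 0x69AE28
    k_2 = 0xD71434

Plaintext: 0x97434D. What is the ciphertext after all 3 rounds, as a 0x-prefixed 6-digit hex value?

s_0 = plaintext = 0x97434D
s_1 = Round(s_0, k_0) = 0x34D103
s_2 = Round(s_1, k_1) = 0x10366C
s_3 = Round(s_2, k_2) = 0x66C305

0x66C305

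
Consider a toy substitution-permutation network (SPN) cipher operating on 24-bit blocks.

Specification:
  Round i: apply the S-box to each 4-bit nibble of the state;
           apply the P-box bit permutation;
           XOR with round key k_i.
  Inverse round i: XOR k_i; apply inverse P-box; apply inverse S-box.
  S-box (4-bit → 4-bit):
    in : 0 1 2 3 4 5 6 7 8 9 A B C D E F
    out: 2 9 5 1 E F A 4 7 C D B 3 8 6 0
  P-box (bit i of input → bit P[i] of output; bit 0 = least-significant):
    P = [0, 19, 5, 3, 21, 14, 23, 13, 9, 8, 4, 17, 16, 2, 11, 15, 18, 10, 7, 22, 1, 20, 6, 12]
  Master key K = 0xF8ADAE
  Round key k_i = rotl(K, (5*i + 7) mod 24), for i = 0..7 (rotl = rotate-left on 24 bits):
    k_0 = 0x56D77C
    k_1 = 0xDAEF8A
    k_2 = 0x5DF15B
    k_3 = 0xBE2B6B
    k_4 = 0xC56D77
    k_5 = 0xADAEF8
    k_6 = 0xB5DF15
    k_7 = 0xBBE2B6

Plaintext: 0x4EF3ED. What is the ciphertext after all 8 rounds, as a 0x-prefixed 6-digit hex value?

0xD41AEC

s_0 = plaintext = 0x4EF3ED
s_1 = Round(s_0, k_0) = 0xC681B4
s_2 = Round(s_1, k_1) = 0xA181A4
s_3 = Round(s_2, k_2) = 0xB2CB35
s_4 = Round(s_3, k_3) = 0x8138C4
s_5 = Round(s_4, k_4) = 0xB82E0D
s_6 = Round(s_5, k_5) = 0xB8F362
s_7 = Round(s_6, k_6) = 0xA1A9B6
s_8 = Round(s_7, k_7) = 0xD41AEC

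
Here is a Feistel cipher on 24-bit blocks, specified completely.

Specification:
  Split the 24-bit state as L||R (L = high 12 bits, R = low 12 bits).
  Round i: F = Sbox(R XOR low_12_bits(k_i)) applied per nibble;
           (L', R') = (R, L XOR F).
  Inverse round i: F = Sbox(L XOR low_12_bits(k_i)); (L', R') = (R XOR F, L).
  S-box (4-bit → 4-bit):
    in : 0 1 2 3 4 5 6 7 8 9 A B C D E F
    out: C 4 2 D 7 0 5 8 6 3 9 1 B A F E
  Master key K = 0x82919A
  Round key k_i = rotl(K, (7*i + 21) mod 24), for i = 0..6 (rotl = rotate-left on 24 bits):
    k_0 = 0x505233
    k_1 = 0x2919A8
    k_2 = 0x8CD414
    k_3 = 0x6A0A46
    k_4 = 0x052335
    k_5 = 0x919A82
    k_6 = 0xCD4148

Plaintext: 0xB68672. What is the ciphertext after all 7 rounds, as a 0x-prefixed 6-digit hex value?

0x42DC26

s_0 = plaintext = 0xB68672
s_1 = Round(s_0, k_0) = 0x672C1C
s_2 = Round(s_1, k_1) = 0xC1C665
s_3 = Round(s_2, k_2) = 0x665E98
s_4 = Round(s_3, k_3) = 0xE981CA
s_5 = Round(s_4, k_4) = 0x1CAC76
s_6 = Round(s_5, k_5) = 0xC7642D
s_7 = Round(s_6, k_6) = 0x42DC26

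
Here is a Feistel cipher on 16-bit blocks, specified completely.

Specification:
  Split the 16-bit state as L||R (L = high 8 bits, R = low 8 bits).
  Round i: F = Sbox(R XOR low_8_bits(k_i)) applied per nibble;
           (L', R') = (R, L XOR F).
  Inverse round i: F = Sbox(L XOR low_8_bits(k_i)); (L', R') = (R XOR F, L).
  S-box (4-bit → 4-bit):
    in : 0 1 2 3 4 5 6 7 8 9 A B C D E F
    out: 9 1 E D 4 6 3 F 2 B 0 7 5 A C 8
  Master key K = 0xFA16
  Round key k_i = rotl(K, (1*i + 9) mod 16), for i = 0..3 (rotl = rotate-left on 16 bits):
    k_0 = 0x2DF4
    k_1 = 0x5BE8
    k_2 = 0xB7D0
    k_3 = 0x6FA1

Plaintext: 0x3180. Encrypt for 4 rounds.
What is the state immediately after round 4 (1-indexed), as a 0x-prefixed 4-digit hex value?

0xB57E

s_0 = plaintext = 0x3180
s_1 = Round(s_0, k_0) = 0x80C5
s_2 = Round(s_1, k_1) = 0xC56A
s_3 = Round(s_2, k_2) = 0x6AB5
s_4 = Round(s_3, k_3) = 0xB57E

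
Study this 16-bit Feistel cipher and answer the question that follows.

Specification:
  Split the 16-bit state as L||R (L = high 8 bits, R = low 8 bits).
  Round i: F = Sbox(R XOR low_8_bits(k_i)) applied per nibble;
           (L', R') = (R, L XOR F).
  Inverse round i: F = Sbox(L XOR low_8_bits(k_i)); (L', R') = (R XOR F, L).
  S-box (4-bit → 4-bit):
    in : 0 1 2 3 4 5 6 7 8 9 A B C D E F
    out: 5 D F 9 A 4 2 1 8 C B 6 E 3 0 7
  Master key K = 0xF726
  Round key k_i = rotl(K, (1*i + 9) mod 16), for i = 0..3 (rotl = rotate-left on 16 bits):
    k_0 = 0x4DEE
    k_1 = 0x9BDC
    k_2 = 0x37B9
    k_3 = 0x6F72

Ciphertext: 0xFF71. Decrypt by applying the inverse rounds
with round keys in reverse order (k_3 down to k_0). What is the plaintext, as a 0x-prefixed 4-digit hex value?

0x9176

s_0 = ciphertext = 0xFF71
s_1 = InvRound(s_0, k_3) = 0xF2FF
s_2 = InvRound(s_1, k_2) = 0x59F2
s_3 = InvRound(s_2, k_1) = 0x7659
s_4 = InvRound(s_3, k_0) = 0x9176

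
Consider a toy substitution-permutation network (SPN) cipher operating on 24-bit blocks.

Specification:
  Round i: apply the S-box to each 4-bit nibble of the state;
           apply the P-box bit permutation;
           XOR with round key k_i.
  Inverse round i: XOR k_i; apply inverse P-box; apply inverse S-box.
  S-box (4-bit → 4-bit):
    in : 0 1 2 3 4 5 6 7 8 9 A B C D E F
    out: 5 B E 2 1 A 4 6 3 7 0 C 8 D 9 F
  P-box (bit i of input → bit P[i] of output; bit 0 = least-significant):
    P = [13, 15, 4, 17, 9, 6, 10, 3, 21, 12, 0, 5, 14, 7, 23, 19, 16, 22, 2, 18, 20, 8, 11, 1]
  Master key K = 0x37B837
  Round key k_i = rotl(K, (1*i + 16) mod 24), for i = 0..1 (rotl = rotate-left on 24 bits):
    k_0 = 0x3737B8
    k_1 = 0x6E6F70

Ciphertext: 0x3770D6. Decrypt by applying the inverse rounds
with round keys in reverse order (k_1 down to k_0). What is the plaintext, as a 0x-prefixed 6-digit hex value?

s_0 = ciphertext = 0x3770D6
s_1 = InvRound(s_0, k_1) = 0xF9550A
s_2 = InvRound(s_1, k_0) = 0xC5FC4D

0xC5FC4D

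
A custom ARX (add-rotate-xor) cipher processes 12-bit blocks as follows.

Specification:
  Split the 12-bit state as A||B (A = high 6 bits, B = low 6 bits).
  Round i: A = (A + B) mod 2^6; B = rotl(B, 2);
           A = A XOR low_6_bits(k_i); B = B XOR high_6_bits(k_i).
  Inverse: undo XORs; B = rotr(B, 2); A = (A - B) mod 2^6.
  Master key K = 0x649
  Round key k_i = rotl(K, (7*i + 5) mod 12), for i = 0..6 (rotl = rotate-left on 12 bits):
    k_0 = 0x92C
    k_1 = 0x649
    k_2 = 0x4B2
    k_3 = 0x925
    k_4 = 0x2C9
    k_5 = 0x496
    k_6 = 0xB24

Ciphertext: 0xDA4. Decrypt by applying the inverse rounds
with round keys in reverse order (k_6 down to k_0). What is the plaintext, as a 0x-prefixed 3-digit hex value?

s_0 = ciphertext = 0xDA4
s_1 = InvRound(s_0, k_6) = 0x402
s_2 = InvRound(s_1, k_5) = 0x084
s_3 = InvRound(s_2, k_4) = 0x633
s_4 = InvRound(s_3, k_3) = 0x235
s_5 = InvRound(s_4, k_2) = 0x079
s_6 = InvRound(s_5, k_1) = 0x008
s_7 = InvRound(s_6, k_0) = 0x84B

0x84B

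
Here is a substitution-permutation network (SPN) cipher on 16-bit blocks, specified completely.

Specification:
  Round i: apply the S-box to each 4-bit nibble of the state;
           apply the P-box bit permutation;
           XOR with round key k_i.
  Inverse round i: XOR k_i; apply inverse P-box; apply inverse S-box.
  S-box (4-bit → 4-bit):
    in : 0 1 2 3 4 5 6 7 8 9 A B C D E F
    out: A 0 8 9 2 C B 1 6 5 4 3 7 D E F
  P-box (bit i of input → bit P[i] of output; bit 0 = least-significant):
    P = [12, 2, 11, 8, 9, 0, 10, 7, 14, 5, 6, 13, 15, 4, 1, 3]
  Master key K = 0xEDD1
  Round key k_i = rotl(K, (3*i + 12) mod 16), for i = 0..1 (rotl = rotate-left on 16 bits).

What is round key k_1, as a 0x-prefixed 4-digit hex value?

0xF6E8

K = 0xEDD1
k_0 = rotl(K, (3*0+12) mod 16) = rotl(K, 12) = 0x1EDD
k_1 = rotl(K, (3*1+12) mod 16) = rotl(K, 15) = 0xF6E8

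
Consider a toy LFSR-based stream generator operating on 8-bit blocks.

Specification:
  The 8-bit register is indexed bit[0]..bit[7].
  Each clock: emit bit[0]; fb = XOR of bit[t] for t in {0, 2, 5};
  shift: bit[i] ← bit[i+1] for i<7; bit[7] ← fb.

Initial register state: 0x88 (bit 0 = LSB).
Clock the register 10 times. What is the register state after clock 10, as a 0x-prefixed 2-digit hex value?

0xF7

reg_0 = 0x88
clock 1: out=0, reg = 0x44
clock 2: out=0, reg = 0xA2
clock 3: out=0, reg = 0xD1
clock 4: out=1, reg = 0xE8
clock 5: out=0, reg = 0xF4
clock 6: out=0, reg = 0x7A
clock 7: out=0, reg = 0xBD
clock 8: out=1, reg = 0xDE
clock 9: out=0, reg = 0xEF
clock 10: out=1, reg = 0xF7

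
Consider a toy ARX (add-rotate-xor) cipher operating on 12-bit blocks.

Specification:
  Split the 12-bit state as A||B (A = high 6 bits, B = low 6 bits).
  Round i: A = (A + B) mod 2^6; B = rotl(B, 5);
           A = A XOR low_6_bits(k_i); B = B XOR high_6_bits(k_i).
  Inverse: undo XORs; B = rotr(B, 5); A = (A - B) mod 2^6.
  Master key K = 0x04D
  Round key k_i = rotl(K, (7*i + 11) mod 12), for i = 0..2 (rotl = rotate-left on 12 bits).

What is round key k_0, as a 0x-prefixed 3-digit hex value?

0x826

K = 0x04D
k_0 = rotl(K, (7*0+11) mod 12) = rotl(K, 11) = 0x826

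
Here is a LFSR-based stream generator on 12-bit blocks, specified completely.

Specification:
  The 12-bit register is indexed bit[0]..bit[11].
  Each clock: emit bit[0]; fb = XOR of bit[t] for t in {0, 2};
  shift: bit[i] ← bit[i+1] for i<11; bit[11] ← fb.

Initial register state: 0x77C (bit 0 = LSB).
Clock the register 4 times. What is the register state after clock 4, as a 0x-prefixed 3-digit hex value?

reg_0 = 0x77C
clock 1: out=0, reg = 0xBBE
clock 2: out=0, reg = 0xDDF
clock 3: out=1, reg = 0x6EF
clock 4: out=1, reg = 0x377

0x377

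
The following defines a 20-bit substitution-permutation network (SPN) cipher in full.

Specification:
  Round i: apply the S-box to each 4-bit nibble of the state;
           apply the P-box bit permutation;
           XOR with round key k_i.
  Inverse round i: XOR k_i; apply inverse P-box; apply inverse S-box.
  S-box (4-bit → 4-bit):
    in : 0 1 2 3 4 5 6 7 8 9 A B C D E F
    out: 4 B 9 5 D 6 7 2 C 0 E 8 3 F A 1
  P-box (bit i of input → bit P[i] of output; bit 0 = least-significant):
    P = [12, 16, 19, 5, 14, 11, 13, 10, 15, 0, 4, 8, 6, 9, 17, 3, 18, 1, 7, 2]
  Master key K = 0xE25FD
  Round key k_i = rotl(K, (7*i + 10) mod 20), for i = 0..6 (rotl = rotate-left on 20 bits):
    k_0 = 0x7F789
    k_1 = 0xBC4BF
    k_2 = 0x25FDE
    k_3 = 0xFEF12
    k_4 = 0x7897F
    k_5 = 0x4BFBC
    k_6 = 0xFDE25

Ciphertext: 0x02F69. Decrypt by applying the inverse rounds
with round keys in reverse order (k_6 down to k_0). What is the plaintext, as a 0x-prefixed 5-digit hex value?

0x4BE7C

s_0 = ciphertext = 0x02F69
s_1 = InvRound(s_0, k_6) = 0x24236
s_2 = InvRound(s_1, k_5) = 0x682DF
s_3 = InvRound(s_2, k_4) = 0x07B7E
s_4 = InvRound(s_3, k_3) = 0x24FBD
s_5 = InvRound(s_4, k_2) = 0x7F792
s_6 = InvRound(s_5, k_1) = 0x2EE04
s_7 = InvRound(s_6, k_0) = 0x4BE7C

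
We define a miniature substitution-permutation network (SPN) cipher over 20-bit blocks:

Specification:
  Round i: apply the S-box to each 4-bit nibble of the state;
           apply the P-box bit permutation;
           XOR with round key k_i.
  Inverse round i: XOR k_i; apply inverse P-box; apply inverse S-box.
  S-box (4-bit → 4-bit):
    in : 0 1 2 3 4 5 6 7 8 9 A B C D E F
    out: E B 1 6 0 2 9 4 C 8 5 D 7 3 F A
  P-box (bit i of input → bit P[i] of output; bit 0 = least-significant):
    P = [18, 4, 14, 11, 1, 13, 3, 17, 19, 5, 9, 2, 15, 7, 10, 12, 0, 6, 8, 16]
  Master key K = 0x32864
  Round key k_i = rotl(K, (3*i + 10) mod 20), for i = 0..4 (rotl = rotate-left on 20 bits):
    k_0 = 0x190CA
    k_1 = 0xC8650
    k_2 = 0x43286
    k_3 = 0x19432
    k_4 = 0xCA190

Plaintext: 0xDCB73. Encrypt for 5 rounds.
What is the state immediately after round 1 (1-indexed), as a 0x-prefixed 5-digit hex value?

0x95617

s_0 = plaintext = 0xDCB73
s_1 = Round(s_0, k_0) = 0x95617
s_2 = Round(s_1, k_1) = 0x7E6D6
s_3 = Round(s_2, k_2) = 0x88F00
s_4 = Round(s_3, k_3) = 0x2E90E
s_5 = Round(s_4, k_4) = 0xA5D0D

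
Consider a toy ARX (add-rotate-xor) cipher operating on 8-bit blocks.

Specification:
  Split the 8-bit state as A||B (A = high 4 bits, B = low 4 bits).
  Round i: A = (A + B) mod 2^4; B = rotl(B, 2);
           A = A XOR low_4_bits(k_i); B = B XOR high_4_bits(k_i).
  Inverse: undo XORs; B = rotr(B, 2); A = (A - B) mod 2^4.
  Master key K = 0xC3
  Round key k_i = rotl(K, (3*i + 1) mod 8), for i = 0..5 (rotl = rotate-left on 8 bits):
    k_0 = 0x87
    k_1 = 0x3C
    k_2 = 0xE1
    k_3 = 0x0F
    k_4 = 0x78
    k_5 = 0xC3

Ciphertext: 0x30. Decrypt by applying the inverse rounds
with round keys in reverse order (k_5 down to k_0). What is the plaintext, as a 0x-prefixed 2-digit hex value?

0x2B

s_0 = ciphertext = 0x30
s_1 = InvRound(s_0, k_5) = 0xD3
s_2 = InvRound(s_1, k_4) = 0x41
s_3 = InvRound(s_2, k_3) = 0x74
s_4 = InvRound(s_3, k_2) = 0xCA
s_5 = InvRound(s_4, k_1) = 0xA6
s_6 = InvRound(s_5, k_0) = 0x2B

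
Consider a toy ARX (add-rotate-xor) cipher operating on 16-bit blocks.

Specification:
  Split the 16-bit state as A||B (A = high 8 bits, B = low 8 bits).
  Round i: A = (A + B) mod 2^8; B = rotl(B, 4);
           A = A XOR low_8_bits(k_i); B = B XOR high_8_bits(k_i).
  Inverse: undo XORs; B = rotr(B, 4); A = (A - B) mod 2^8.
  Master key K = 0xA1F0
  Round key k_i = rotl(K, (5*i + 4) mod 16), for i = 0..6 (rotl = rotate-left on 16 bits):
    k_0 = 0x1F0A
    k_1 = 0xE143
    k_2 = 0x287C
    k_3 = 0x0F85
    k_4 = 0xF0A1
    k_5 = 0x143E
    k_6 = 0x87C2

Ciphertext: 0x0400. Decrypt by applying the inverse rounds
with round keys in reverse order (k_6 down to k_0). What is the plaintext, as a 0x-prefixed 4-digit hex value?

s_0 = ciphertext = 0x0400
s_1 = InvRound(s_0, k_6) = 0x4E78
s_2 = InvRound(s_1, k_5) = 0xAAC6
s_3 = InvRound(s_2, k_4) = 0xA863
s_4 = InvRound(s_3, k_3) = 0x67C6
s_5 = InvRound(s_4, k_2) = 0x2DEE
s_6 = InvRound(s_5, k_1) = 0x7EF0
s_7 = InvRound(s_6, k_0) = 0x76FE

0x76FE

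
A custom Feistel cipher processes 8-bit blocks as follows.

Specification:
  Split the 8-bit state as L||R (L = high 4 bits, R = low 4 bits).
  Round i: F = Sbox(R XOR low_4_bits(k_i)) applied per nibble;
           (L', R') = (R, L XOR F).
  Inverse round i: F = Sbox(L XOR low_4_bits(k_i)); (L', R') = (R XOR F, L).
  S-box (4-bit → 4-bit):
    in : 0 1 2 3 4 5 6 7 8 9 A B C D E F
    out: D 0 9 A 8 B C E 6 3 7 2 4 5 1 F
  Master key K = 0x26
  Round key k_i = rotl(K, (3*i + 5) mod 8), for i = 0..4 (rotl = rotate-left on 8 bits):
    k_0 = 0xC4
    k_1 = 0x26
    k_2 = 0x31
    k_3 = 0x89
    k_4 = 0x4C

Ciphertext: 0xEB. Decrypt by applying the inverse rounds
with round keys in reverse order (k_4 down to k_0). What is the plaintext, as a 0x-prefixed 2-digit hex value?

0x1C

s_0 = ciphertext = 0xEB
s_1 = InvRound(s_0, k_4) = 0x2E
s_2 = InvRound(s_1, k_3) = 0xC2
s_3 = InvRound(s_2, k_2) = 0x7C
s_4 = InvRound(s_3, k_1) = 0xC7
s_5 = InvRound(s_4, k_0) = 0x1C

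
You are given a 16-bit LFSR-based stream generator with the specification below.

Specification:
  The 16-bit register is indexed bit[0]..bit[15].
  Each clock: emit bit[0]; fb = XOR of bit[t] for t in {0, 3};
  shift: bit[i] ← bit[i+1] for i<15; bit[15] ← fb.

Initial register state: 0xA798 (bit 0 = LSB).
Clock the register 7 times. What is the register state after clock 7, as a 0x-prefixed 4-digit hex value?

0xD74F

reg_0 = 0xA798
clock 1: out=0, reg = 0xD3CC
clock 2: out=0, reg = 0xE9E6
clock 3: out=0, reg = 0x74F3
clock 4: out=1, reg = 0xBA79
clock 5: out=1, reg = 0x5D3C
clock 6: out=0, reg = 0xAE9E
clock 7: out=0, reg = 0xD74F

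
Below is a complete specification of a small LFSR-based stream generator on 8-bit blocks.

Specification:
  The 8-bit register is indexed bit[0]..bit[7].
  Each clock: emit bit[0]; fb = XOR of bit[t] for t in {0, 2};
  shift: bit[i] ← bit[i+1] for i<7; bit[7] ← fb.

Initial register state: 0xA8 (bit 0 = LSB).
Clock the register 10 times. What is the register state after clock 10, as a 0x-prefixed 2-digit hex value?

0x80

reg_0 = 0xA8
clock 1: out=0, reg = 0x54
clock 2: out=0, reg = 0xAA
clock 3: out=0, reg = 0x55
clock 4: out=1, reg = 0x2A
clock 5: out=0, reg = 0x15
clock 6: out=1, reg = 0x0A
clock 7: out=0, reg = 0x05
clock 8: out=1, reg = 0x02
clock 9: out=0, reg = 0x01
clock 10: out=1, reg = 0x80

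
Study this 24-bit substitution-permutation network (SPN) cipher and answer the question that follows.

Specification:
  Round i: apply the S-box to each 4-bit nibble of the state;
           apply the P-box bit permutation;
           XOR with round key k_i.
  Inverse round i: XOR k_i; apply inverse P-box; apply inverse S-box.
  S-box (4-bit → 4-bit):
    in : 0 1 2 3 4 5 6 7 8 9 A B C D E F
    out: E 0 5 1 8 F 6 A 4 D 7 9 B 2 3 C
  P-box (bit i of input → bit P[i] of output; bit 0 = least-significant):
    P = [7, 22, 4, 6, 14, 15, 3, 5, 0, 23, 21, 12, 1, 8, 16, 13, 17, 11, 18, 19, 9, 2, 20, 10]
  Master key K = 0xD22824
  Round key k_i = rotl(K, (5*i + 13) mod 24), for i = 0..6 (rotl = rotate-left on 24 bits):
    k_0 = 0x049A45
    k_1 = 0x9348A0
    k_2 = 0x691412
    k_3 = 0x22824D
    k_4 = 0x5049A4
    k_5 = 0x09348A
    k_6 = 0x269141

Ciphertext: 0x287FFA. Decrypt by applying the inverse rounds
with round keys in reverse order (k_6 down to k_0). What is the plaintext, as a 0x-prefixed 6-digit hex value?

s_0 = ciphertext = 0x287FFA
s_1 = InvRound(s_0, k_6) = 0xB5B352
s_2 = InvRound(s_1, k_5) = 0x9FD669
s_3 = InvRound(s_2, k_4) = 0xC56C6C
s_4 = InvRound(s_3, k_3) = 0xBAFACD
s_5 = InvRound(s_4, k_2) = 0x5E9EA5
s_6 = InvRound(s_5, k_1) = 0xCF8CED
s_7 = InvRound(s_6, k_0) = 0xBB87FE

0xBB87FE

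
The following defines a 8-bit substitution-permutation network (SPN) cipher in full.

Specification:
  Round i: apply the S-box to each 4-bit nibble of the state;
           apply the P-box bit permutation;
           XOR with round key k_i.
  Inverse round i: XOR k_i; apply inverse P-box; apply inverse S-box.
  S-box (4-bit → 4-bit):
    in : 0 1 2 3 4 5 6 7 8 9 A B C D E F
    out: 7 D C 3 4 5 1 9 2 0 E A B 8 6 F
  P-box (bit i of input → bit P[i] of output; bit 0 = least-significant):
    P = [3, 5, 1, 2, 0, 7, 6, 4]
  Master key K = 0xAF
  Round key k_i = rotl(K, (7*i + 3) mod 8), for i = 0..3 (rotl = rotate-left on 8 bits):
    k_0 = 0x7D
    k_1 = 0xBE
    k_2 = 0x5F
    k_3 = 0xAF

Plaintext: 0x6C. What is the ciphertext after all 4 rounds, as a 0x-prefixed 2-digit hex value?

0xE5

s_0 = plaintext = 0x6C
s_1 = Round(s_0, k_0) = 0x50
s_2 = Round(s_1, k_1) = 0xD5
s_3 = Round(s_2, k_2) = 0x45
s_4 = Round(s_3, k_3) = 0xE5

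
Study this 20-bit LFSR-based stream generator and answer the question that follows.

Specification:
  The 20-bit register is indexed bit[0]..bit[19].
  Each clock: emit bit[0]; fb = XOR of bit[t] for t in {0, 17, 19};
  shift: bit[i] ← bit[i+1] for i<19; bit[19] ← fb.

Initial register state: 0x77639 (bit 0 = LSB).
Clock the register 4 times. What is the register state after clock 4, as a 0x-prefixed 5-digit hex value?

reg_0 = 0x77639
clock 1: out=1, reg = 0x3BB1C
clock 2: out=0, reg = 0x9DD8E
clock 3: out=0, reg = 0xCEEC7
clock 4: out=1, reg = 0x67763

0x67763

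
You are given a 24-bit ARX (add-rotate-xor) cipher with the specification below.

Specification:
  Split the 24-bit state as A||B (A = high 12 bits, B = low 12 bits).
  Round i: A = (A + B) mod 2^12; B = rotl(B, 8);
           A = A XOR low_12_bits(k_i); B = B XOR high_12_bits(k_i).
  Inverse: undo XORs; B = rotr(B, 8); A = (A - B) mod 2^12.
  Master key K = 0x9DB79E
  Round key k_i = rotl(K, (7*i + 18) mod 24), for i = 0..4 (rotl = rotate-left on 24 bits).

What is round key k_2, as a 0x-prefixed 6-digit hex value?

0xB79E9D

K = 0x9DB79E
k_0 = rotl(K, (7*0+18) mod 24) = rotl(K, 18) = 0x7A76DE
k_1 = rotl(K, (7*1+18) mod 24) = rotl(K, 1) = 0x3B6F3D
k_2 = rotl(K, (7*2+18) mod 24) = rotl(K, 8) = 0xB79E9D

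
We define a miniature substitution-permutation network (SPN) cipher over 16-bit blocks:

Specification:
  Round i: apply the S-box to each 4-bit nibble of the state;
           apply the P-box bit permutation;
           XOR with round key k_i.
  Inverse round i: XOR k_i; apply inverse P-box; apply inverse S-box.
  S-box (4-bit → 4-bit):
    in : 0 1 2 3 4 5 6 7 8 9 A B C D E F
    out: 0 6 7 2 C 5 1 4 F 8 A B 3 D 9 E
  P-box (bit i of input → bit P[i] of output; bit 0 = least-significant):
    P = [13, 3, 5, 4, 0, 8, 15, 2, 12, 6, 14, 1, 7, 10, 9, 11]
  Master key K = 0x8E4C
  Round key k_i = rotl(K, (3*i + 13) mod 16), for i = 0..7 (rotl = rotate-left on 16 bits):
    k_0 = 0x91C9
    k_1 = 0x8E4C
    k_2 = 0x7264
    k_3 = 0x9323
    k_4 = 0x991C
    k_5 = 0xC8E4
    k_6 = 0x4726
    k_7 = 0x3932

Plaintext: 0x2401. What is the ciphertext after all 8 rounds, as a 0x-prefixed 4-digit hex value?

0xA82D

s_0 = plaintext = 0x2401
s_1 = Round(s_0, k_0) = 0xD763
s_2 = Round(s_1, k_1) = 0xC4C5
s_3 = Round(s_2, k_2) = 0x17C7
s_4 = Round(s_3, k_3) = 0xD402
s_5 = Round(s_4, k_4) = 0xF3B6
s_6 = Round(s_5, k_5) = 0xE7A1
s_7 = Round(s_6, k_6) = 0x0E8A
s_8 = Round(s_7, k_7) = 0xA82D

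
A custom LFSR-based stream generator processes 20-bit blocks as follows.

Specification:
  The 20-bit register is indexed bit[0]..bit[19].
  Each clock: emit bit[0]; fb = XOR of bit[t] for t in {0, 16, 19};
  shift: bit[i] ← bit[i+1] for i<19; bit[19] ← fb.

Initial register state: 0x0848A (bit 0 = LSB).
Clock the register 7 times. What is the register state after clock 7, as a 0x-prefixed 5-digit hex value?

0x4C109

reg_0 = 0x0848A
clock 1: out=0, reg = 0x04245
clock 2: out=1, reg = 0x82122
clock 3: out=0, reg = 0xC1091
clock 4: out=1, reg = 0x60848
clock 5: out=0, reg = 0x30424
clock 6: out=0, reg = 0x98212
clock 7: out=0, reg = 0x4C109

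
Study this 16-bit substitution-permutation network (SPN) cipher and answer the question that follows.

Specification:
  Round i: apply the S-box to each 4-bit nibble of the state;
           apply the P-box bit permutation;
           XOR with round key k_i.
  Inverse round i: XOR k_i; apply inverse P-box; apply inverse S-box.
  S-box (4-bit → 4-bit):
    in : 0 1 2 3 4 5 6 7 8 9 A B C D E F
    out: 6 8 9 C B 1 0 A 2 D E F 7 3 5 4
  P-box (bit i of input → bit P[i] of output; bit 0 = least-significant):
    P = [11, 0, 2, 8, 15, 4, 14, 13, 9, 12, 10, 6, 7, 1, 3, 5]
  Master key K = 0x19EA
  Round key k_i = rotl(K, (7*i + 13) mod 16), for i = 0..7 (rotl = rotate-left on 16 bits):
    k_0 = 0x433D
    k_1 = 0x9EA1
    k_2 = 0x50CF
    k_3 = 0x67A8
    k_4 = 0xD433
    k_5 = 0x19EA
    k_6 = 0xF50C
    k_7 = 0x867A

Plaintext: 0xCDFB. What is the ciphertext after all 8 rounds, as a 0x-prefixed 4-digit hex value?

s_0 = plaintext = 0xCDFB
s_1 = Round(s_0, k_0) = 0x18B2
s_2 = Round(s_1, k_1) = 0x6791
s_3 = Round(s_2, k_2) = 0xA18F
s_4 = Round(s_3, k_3) = 0x67D6
s_5 = Round(s_4, k_4) = 0x4463
s_6 = Round(s_5, k_5) = 0x0A0C
s_7 = Round(s_6, k_6) = 0xA953
s_8 = Round(s_7, k_7) = 0x0114

0x0114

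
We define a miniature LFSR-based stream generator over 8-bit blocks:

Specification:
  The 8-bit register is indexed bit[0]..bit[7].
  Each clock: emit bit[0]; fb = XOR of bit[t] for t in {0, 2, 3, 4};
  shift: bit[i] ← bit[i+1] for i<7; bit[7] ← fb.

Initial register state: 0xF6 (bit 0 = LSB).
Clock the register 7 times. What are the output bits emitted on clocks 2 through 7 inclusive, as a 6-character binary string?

reg_0 = 0xF6
clock 1: out=0, reg = 0x7B
clock 2: out=1, reg = 0xBD
clock 3: out=1, reg = 0x5E
clock 4: out=0, reg = 0xAF
clock 5: out=1, reg = 0xD7
clock 6: out=1, reg = 0xEB
clock 7: out=1, reg = 0x75

110111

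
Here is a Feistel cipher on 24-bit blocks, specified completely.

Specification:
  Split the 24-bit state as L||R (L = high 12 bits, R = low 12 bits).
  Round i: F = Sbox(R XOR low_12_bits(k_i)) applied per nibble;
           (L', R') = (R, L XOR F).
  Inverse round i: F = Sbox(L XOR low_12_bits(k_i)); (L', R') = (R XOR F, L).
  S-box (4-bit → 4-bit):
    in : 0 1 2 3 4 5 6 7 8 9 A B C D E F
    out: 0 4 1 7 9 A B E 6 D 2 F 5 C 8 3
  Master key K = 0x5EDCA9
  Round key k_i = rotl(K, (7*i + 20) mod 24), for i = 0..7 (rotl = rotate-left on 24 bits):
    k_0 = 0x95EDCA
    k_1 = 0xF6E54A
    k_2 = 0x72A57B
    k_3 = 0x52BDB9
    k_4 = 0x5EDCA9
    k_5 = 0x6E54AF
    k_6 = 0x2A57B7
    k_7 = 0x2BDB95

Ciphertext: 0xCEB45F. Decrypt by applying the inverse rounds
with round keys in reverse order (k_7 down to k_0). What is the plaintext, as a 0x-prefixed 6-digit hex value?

0x334398

s_0 = ciphertext = 0xCEB45F
s_1 = InvRound(s_0, k_7) = 0xAB7CEB
s_2 = InvRound(s_1, k_6) = 0x0EBAB7
s_3 = InvRound(s_2, k_5) = 0x32E0EB
s_4 = InvRound(s_3, k_4) = 0x38532E
s_5 = InvRound(s_4, k_3) = 0xB5B385
s_6 = InvRound(s_5, k_2) = 0xB95B5B
s_7 = InvRound(s_6, k_1) = 0x398B95
s_8 = InvRound(s_7, k_0) = 0x334398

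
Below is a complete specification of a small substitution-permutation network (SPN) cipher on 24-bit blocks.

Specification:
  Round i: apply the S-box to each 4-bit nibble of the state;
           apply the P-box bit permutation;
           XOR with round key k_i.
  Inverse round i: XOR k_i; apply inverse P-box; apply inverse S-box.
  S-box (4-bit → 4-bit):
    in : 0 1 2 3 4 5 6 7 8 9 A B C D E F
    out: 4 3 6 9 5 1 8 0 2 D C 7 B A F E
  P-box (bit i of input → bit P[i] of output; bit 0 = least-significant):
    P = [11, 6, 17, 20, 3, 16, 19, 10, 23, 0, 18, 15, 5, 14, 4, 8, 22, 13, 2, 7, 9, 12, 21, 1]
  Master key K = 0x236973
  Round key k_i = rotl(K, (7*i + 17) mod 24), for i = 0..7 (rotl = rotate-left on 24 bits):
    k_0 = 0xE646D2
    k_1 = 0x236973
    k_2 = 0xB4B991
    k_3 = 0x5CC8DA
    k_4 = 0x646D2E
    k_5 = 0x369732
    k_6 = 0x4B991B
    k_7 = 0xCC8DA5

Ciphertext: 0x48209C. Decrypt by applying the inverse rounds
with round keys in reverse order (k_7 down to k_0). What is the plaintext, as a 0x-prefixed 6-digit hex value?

0x1447C4

s_0 = ciphertext = 0x48209C
s_1 = InvRound(s_0, k_7) = 0x789E35
s_2 = InvRound(s_1, k_6) = 0x9037CA
s_3 = InvRound(s_2, k_5) = 0x0D4952
s_4 = InvRound(s_3, k_4) = 0x0B47E8
s_5 = InvRound(s_4, k_3) = 0x359AD9
s_6 = InvRound(s_5, k_2) = 0x586518
s_7 = InvRound(s_6, k_1) = 0xA558EE
s_8 = InvRound(s_7, k_0) = 0x1447C4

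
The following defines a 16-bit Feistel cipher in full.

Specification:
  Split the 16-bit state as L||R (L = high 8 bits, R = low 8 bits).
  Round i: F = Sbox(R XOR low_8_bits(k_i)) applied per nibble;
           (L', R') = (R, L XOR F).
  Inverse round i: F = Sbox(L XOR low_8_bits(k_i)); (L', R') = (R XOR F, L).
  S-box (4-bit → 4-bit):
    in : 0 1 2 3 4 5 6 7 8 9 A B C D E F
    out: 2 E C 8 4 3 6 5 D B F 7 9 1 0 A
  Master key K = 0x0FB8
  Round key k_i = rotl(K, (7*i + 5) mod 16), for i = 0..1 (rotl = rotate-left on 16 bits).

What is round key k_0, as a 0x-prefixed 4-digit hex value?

K = 0x0FB8
k_0 = rotl(K, (7*0+5) mod 16) = rotl(K, 5) = 0xF701

0xF701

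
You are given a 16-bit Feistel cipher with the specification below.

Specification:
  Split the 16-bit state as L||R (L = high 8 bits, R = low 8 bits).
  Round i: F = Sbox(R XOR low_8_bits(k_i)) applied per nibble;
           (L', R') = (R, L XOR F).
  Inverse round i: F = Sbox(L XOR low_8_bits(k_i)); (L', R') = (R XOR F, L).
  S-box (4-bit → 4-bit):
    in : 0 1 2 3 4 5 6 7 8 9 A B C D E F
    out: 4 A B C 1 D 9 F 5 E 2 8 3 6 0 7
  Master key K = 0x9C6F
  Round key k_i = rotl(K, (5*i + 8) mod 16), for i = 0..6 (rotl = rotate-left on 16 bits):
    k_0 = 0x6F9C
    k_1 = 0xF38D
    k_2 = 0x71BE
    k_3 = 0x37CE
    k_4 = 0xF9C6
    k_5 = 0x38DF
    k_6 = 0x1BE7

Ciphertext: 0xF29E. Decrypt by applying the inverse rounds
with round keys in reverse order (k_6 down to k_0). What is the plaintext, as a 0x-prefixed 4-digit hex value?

0x068E

s_0 = ciphertext = 0xF29E
s_1 = InvRound(s_0, k_6) = 0x33F2
s_2 = InvRound(s_1, k_5) = 0xF133
s_3 = InvRound(s_2, k_4) = 0xFCF1
s_4 = InvRound(s_3, k_3) = 0x3AFC
s_5 = InvRound(s_4, k_2) = 0xAD3A
s_6 = InvRound(s_5, k_1) = 0x8EAD
s_7 = InvRound(s_6, k_0) = 0x068E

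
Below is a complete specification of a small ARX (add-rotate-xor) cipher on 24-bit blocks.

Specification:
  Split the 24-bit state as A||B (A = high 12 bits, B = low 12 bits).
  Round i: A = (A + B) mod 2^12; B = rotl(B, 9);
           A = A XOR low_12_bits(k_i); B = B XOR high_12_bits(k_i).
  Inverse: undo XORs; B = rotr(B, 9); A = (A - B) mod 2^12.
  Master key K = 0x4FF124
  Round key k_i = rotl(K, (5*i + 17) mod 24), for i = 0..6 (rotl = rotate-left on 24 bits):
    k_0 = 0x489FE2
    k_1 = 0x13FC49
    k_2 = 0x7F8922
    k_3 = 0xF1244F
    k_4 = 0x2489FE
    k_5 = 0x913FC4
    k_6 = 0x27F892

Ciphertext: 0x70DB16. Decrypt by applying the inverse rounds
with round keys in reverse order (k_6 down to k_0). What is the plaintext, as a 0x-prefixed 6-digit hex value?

0xA7D1EB

s_0 = ciphertext = 0x70DB16
s_1 = InvRound(s_0, k_6) = 0x453B4C
s_2 = InvRound(s_1, k_5) = 0x89E2F9
s_3 = InvRound(s_2, k_4) = 0xBD8588
s_4 = InvRound(s_3, k_3) = 0xAC24D5
s_5 = InvRound(s_4, k_2) = 0xA77969
s_6 = InvRound(s_5, k_1) = 0x38A2B4
s_7 = InvRound(s_6, k_0) = 0xA7D1EB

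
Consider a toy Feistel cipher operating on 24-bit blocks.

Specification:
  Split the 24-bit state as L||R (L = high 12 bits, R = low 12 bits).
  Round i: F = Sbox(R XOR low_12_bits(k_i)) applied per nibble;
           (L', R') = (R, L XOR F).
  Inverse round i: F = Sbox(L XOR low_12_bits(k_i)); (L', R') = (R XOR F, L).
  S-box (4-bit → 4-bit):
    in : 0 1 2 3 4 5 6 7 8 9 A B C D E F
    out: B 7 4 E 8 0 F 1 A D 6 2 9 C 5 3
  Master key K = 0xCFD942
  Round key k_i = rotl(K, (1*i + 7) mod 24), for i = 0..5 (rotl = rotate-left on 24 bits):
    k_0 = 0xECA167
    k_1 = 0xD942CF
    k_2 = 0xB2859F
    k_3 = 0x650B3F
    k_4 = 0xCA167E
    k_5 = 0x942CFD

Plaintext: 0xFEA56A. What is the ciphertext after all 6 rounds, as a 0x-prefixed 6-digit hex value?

s_0 = plaintext = 0xFEA56A
s_1 = Round(s_0, k_0) = 0x56A756
s_2 = Round(s_1, k_1) = 0x7565B7
s_3 = Round(s_2, k_2) = 0x5B7C1C
s_4 = Round(s_3, k_3) = 0xC1C4F9
s_5 = Round(s_4, k_4) = 0x4F98BD
s_6 = Round(s_5, k_5) = 0x8BDC72

0x8BDC72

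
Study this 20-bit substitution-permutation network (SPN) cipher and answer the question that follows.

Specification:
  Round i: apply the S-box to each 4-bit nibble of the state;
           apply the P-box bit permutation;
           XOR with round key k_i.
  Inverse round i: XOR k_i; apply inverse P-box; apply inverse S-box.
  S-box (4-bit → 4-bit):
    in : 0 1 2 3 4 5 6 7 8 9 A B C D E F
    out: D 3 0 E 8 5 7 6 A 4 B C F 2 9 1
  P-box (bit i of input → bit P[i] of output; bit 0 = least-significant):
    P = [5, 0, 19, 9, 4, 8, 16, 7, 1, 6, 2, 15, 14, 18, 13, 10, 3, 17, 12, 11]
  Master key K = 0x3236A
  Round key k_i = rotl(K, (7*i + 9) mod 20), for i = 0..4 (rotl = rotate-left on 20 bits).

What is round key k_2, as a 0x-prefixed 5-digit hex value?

K = 0x3236A
k_0 = rotl(K, (7*0+9) mod 20) = rotl(K, 9) = 0x6D464
k_1 = rotl(K, (7*1+9) mod 20) = rotl(K, 16) = 0xA3236
k_2 = rotl(K, (7*2+9) mod 20) = rotl(K, 3) = 0x91B51

0x91B51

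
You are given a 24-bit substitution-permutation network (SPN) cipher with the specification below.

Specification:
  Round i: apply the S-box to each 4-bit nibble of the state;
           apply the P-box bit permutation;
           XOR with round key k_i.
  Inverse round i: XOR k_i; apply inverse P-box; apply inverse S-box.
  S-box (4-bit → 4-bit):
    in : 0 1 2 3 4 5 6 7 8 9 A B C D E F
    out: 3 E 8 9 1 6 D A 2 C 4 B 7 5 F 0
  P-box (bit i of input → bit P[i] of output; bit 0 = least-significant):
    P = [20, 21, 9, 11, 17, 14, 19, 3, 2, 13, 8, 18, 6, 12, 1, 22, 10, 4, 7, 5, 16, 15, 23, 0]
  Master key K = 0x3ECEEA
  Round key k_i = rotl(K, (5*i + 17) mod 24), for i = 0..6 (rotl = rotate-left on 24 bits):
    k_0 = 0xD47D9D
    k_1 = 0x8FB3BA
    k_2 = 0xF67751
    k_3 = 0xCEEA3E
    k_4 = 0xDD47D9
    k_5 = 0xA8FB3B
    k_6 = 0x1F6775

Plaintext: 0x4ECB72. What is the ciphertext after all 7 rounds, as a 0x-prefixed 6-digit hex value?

s_0 = plaintext = 0x4ECB72
s_1 = Round(s_0, k_0) = 0xD10163
s_2 = Round(s_1, k_1) = 0x108A42
s_3 = Round(s_2, k_2) = 0x74EA40
s_4 = Round(s_3, k_3) = 0xBC7F7D
s_5 = Round(s_4, k_4) = 0x8C9140
s_6 = Round(s_5, k_5) = 0xDE5EA9
s_7 = Round(s_6, k_6) = 0x9258C3

0x9258C3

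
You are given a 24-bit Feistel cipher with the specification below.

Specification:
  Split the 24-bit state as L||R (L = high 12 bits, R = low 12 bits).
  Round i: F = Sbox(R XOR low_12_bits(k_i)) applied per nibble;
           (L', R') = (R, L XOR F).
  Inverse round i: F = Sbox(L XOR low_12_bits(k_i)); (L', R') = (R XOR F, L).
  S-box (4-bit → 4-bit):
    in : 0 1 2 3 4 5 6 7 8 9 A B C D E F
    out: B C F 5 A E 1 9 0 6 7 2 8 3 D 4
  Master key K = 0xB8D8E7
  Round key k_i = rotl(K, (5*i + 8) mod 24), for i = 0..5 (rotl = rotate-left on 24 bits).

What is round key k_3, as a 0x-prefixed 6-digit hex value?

0xDC6C73

K = 0xB8D8E7
k_0 = rotl(K, (5*0+8) mod 24) = rotl(K, 8) = 0xD8E7B8
k_1 = rotl(K, (5*1+8) mod 24) = rotl(K, 13) = 0x1CF71B
k_2 = rotl(K, (5*2+8) mod 24) = rotl(K, 18) = 0x9EE363
k_3 = rotl(K, (5*3+8) mod 24) = rotl(K, 23) = 0xDC6C73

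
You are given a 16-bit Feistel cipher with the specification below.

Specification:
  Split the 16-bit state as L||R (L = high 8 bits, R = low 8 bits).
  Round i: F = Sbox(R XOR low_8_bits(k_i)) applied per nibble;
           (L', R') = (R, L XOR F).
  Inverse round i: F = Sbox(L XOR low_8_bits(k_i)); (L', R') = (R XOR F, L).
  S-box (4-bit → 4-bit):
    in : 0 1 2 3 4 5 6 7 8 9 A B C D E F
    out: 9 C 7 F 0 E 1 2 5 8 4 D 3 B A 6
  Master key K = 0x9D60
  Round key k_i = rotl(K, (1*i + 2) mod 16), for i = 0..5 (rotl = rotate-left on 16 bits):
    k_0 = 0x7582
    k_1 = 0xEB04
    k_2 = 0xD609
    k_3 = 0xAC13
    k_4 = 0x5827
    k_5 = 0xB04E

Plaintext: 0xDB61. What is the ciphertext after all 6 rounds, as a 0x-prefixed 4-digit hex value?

0x5F99

s_0 = plaintext = 0xDB61
s_1 = Round(s_0, k_0) = 0x6174
s_2 = Round(s_1, k_1) = 0x7448
s_3 = Round(s_2, k_2) = 0x4878
s_4 = Round(s_3, k_3) = 0x7855
s_5 = Round(s_4, k_4) = 0x555F
s_6 = Round(s_5, k_5) = 0x5F99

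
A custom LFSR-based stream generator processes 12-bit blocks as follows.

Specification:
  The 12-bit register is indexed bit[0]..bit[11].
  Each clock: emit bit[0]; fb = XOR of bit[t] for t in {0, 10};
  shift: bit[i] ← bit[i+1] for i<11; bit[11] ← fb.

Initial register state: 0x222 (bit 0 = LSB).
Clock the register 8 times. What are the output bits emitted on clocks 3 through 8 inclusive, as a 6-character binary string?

000100

reg_0 = 0x222
clock 1: out=0, reg = 0x111
clock 2: out=1, reg = 0x888
clock 3: out=0, reg = 0x444
clock 4: out=0, reg = 0xA22
clock 5: out=0, reg = 0x511
clock 6: out=1, reg = 0x288
clock 7: out=0, reg = 0x144
clock 8: out=0, reg = 0x0A2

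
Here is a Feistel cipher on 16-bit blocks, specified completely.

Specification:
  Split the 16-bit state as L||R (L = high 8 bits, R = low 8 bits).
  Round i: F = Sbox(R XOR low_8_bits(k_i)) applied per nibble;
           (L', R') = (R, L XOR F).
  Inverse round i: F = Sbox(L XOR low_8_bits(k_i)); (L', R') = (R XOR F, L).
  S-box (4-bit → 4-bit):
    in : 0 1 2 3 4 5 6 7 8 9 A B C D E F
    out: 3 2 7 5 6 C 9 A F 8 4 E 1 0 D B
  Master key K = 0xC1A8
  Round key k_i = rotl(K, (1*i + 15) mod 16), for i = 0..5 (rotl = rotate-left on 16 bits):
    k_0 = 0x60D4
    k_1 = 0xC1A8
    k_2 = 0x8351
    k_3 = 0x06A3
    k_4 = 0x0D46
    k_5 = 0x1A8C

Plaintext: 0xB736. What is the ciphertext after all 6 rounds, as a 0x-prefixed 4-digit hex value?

s_0 = plaintext = 0xB736
s_1 = Round(s_0, k_0) = 0x3660
s_2 = Round(s_1, k_1) = 0x6029
s_3 = Round(s_2, k_2) = 0x29CF
s_4 = Round(s_3, k_3) = 0xCFB8
s_5 = Round(s_4, k_4) = 0xB872
s_6 = Round(s_5, k_5) = 0x7205

0x7205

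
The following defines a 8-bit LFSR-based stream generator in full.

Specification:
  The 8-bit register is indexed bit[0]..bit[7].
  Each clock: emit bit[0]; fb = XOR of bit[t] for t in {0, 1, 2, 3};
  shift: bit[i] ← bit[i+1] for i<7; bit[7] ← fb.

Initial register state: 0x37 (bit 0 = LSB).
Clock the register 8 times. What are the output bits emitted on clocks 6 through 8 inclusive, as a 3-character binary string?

reg_0 = 0x37
clock 1: out=1, reg = 0x9B
clock 2: out=1, reg = 0xCD
clock 3: out=1, reg = 0xE6
clock 4: out=0, reg = 0x73
clock 5: out=1, reg = 0x39
clock 6: out=1, reg = 0x1C
clock 7: out=0, reg = 0x0E
clock 8: out=0, reg = 0x87

100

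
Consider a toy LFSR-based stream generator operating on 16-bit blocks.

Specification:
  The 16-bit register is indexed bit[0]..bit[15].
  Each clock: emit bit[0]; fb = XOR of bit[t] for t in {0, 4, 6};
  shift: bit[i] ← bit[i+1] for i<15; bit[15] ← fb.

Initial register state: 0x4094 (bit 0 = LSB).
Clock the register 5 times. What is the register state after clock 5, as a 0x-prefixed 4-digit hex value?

reg_0 = 0x4094
clock 1: out=0, reg = 0xA04A
clock 2: out=0, reg = 0xD025
clock 3: out=1, reg = 0xE812
clock 4: out=0, reg = 0xF409
clock 5: out=1, reg = 0xFA04

0xFA04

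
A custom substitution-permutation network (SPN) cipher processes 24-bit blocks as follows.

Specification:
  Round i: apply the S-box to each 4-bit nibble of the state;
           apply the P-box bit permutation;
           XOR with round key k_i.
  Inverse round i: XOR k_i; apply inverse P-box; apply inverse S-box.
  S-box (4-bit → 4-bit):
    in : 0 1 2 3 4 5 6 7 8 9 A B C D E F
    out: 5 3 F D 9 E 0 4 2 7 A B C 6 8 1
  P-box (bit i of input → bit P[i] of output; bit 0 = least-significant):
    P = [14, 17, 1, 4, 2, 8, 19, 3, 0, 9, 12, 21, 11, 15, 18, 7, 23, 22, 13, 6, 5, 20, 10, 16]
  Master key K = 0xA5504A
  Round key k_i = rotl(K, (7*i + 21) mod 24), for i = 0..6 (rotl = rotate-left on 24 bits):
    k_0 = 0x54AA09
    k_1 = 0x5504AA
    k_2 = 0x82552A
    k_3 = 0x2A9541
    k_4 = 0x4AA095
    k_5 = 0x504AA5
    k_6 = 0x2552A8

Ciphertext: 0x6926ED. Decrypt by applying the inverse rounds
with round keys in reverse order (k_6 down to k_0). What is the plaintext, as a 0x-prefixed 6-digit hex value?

0xF17A58

s_0 = ciphertext = 0x6926ED
s_1 = InvRound(s_0, k_6) = 0x75700F
s_2 = InvRound(s_1, k_5) = 0x4735E7
s_3 = InvRound(s_2, k_4) = 0x3ED7DC
s_4 = InvRound(s_3, k_3) = 0x86C144
s_5 = InvRound(s_4, k_2) = 0x0ED747
s_6 = InvRound(s_5, k_1) = 0xBAA921
s_7 = InvRound(s_6, k_0) = 0xF17A58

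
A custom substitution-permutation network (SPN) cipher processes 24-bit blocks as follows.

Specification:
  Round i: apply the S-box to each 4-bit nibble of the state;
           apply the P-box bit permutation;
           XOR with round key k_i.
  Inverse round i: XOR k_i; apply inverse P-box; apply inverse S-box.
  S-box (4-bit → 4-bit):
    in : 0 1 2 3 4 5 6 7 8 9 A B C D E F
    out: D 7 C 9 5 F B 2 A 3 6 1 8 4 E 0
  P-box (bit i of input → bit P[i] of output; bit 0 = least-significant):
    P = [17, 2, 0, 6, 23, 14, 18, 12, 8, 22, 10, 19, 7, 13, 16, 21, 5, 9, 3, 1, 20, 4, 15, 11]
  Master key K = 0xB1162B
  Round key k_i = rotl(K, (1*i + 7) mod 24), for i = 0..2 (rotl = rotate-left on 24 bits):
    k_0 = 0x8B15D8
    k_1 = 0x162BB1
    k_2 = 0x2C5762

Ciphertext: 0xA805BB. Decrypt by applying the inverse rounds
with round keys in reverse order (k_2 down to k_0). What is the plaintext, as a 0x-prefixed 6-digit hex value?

s_0 = ciphertext = 0xA805BB
s_1 = InvRound(s_0, k_2) = 0x7ABF52
s_2 = InvRound(s_1, k_1) = 0xD33E22
s_3 = InvRound(s_2, k_0) = 0x6596FC

0x6596FC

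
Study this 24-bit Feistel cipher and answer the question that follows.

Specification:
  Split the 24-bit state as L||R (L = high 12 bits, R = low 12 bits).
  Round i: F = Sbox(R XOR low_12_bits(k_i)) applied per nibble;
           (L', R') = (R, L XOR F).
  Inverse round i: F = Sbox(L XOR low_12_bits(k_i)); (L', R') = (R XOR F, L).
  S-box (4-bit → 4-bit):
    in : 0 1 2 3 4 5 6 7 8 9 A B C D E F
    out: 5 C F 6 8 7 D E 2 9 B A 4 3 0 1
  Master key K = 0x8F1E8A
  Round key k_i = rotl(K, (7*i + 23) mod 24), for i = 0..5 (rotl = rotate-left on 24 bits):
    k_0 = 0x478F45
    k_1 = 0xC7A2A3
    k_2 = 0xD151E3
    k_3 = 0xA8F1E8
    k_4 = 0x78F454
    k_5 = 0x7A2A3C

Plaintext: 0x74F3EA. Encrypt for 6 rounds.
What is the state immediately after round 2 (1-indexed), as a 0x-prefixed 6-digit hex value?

0x3FEF99

s_0 = plaintext = 0x74F3EA
s_1 = Round(s_0, k_0) = 0x3EA3FE
s_2 = Round(s_1, k_1) = 0x3FEF99
s_3 = Round(s_2, k_2) = 0xF99315
s_4 = Round(s_3, k_3) = 0x31508A
s_5 = Round(s_4, k_4) = 0x08AB25
s_6 = Round(s_5, k_5) = 0xB25C43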